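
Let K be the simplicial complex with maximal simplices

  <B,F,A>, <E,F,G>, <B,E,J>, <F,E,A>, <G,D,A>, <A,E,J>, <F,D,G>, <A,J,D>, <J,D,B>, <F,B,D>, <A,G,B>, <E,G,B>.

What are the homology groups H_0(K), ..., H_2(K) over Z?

Take the total order A < B < D < E < F < G < J on the vertex set. Then K (dimension 2) consists of the simplices:

  0-simplices (7): A, B, D, E, F, G, J
  1-simplices (18): AB, AD, AE, AF, AG, AJ, BD, BE, BF, BG, BJ, DF, DG, DJ, EF, EG, EJ, FG
  2-simplices (12): ABF, ABG, ADG, ADJ, AEF, AEJ, BDF, BDJ, BEG, BEJ, DFG, EFG

so the chain groups are C_0 ≅ Z^7, C_1 ≅ Z^18, C_2 ≅ Z^12.

Boundary ∂_1: C_1 → C_0 is given by ∂[p,q] = [q] − [p]. For instance
  ∂BE = E − B.
The resulting 7×18 matrix has rank 6, and its Smith normal form has invariant factors (1,1,1,1,1,1).

Boundary ∂_2: C_2 → C_1 acts by ∂[p,q,r] = [q,r] − [p,r] + [p,q]. For instance
  ∂AEF = EF − AF + AE,
  ∂EFG = FG − EG + EF.
This gives a 18×12 integer matrix of rank 12; reducing to Smith normal form yields diagonal entries (1,1,1,1,1,1,1,1,1,1,1,2).

Computing H_k = (kernel of ∂_k) / (image of ∂_{k+1}):

  H_0: rank C_0 − rank ∂_1 = 7 − 6 = 1, and the invariant factors of ∂_1 are all 1, so H_0 ≅ Z.
  H_1: rank ker ∂_1 − rank ∂_2 = (18 − 6) − 12 = 0, and ∂_2 has invariant factor 2 > 1, so H_1 ≅ Z/2Z.
  H_2: rank ker ∂_2 − rank ∂_3 = (12 − 12) − 0 = 0, and there is no ∂_3, so H_2 ≅ 0.

H_0 ≅ Z,  H_1 ≅ Z/2Z,  H_2 = 0.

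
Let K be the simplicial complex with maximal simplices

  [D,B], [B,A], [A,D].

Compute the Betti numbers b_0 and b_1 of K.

We work with the vertex ordering A < B < D. The simplices of K, each written with vertices in increasing order, are:

  0-simplices (3): A, B, D
  1-simplices (3): AB, AD, BD

Hence C_0 ≅ Z^3, C_1 ≅ Z^3.

∂_1: C_1 → C_0 maps an edge to its endpoints' difference, ∂[p,q] = q − p. For instance
  ∂AD = D − A.
As a 3×3 matrix over Z this has rank 2, with invariant factors (1,1).

Reading off H_k = ker ∂_k / im ∂_{k+1}:

  H_0: rank C_0 − rank ∂_1 = 3 − 2 = 1, and the invariant factors of ∂_1 are all 1, so H_0 ≅ Z.
  H_1: rank ker ∂_1 − rank ∂_2 = (3 − 2) − 0 = 1, and there is no ∂_2, so H_1 ≅ Z.

(K is a triangulation of the circle S^1.)

Hence the Betti numbers are b_0 = 1, b_1 = 1.

b_0 = 1, b_1 = 1.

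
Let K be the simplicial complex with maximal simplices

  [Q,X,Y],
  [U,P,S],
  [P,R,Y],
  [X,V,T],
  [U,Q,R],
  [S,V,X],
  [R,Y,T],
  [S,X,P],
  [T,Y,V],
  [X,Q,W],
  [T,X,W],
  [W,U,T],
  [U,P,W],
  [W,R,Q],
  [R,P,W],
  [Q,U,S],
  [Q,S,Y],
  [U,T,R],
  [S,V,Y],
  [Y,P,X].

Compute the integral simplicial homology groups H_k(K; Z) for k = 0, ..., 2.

H_0 = Z,  H_1 = Z ⊕ Z_2,  H_2 = 0.

Take the total order P < Q < R < S < T < U < V < W < X < Y on the vertex set. Then K (dimension 2) consists of the simplices:

  0-simplices (10): P, Q, R, S, T, U, V, W, X, Y
  1-simplices (30): PR, PS, PU, PW, PX, PY, QR, QS, QU, QW, QX, QY, RT, RU, RW, RY, SU, SV, SX, SY, TU, TV, TW, TX, TY, UW, VX, VY, WX, XY
  2-simplices (20): PRW, PRY, PSU, PSX, PUW, PXY, QRU, QRW, QSU, QSY, QWX, QXY, RTU, RTY, SVX, SVY, TUW, TVX, TVY, TWX

Hence C_0 ≅ Z^10, C_1 ≅ Z^30, C_2 ≅ Z^20.

∂_1: C_1 → C_0 maps an edge to its endpoints' difference, ∂[p,q] = q − p. For instance
  ∂TY = Y − T.
The resulting 10×30 matrix has rank 9, and its Smith normal form has invariant factors (1,1,1,1,1,1,1,1,1).

∂_2: C_2 → C_1 acts by ∂[p,q,r] = [q,r] − [p,r] + [p,q]. For instance
  ∂RTY = TY − RY + RT,
  ∂TUW = UW − TW + TU.
As a 30×20 matrix over Z this has rank 20, with invariant factors (1,1,1,1,1,1,1,1,1,1,1,1,1,1,1,1,1,1,1,2).

Reading off H_k = ker ∂_k / im ∂_{k+1}:

  H_0: rank C_0 − rank ∂_1 = 10 − 9 = 1, and the invariant factors of ∂_1 are all 1, so H_0 = Z.
  H_1: rank ker ∂_1 − rank ∂_2 = (30 − 9) − 20 = 1, and ∂_2 has invariant factor 2 > 1, so H_1 = Z ⊕ Z_2.
  H_2: rank ker ∂_2 − rank ∂_3 = (20 − 20) − 0 = 0, and there is no ∂_3, so H_2 = 0.

As a check, the Euler characteristic is 10 − 30 + 20 = 0, which agrees with 1 − 1 + 0 = 0.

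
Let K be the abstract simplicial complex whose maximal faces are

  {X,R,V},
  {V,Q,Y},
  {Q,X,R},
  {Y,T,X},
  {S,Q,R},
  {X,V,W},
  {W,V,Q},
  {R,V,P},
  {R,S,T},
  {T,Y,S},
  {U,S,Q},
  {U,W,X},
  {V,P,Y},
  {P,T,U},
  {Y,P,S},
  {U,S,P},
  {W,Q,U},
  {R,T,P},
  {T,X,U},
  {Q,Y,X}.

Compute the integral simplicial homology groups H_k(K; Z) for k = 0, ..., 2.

H_0 ≅ Z,  H_1 ≅ Z ⊕ Z/2Z,  H_2 = 0.

Order the vertices as P < Q < R < S < T < U < V < W < X < Y. Listing each simplex with vertices in this order, K has dimension 2 with simplices:

  0-simplices (10): P, Q, R, S, T, U, V, W, X, Y
  1-simplices (30): PR, PS, PT, PU, PV, PY, QR, QS, QU, QV, QW, QX, QY, RS, RT, RV, RX, ST, SU, SY, TU, TX, TY, UW, UX, VW, VX, VY, WX, XY
  2-simplices (20): PRT, PRV, PSU, PSY, PTU, PVY, QRS, QRX, QSU, QUW, QVW, QVY, QXY, RST, RVX, STY, TUX, TXY, UWX, VWX

giving chain groups C_0 ≅ Z^10, C_1 ≅ Z^30, C_2 ≅ Z^20.

The boundary map ∂_1: C_1 → C_0 sends each edge [p,q] (with p < q) to q − p.
The 10×30 boundary matrix has rank 9 and Smith normal form diag(1,1,1,1,1,1,1,1,1).

∂_2: C_2 → C_1 maps a triangle to the signed sum of its edges. For instance
  ∂RVX = VX − RX + RV,
  ∂PVY = VY − PY + PV.
As a 30×20 matrix over Z this has rank 20, with invariant factors (1,1,1,1,1,1,1,1,1,1,1,1,1,1,1,1,1,1,1,2).

Now H_k = ker ∂_k / im ∂_{k+1}, so:

  H_0: rank C_0 − rank ∂_1 = 10 − 9 = 1, and the invariant factors of ∂_1 are all 1, so H_0 = Z.
  H_1: rank ker ∂_1 − rank ∂_2 = (30 − 9) − 20 = 1, and ∂_2 has invariant factor 2 > 1, so H_1 = Z ⊕ Z/2Z.
  H_2: rank ker ∂_2 − rank ∂_3 = (20 − 20) − 0 = 0, and there is no ∂_3, so H_2 = 0.

(K is a triangulation of the Klein bottle.)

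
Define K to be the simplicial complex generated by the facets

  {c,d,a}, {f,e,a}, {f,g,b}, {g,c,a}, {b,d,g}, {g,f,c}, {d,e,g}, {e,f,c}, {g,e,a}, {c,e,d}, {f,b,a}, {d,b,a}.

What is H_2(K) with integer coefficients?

H_2 ≅ 0.

Order the vertices as a < b < c < d < e < f < g. Listing each simplex with vertices in this order, K has dimension 2 with simplices:

  0-simplices (7): a, b, c, d, e, f, g
  1-simplices (18): ab, ac, ad, ae, af, ag, bd, bf, bg, cd, ce, cf, cg, de, dg, ef, eg, fg
  2-simplices (12): abd, abf, acd, acg, aef, aeg, bdg, bfg, cde, cef, cfg, deg

giving chain groups C_0 ≅ Z^7, C_1 ≅ Z^18, C_2 ≅ Z^12.

∂_1: C_1 → C_0 is given by ∂[p,q] = [q] − [p].
As a 7×18 matrix over Z this has rank 6, with invariant factors (1,1,1,1,1,1).

∂_2: C_2 → C_1 sends each 2-simplex [p,q,r] to [q,r] − [p,r] + [p,q]. For instance
  ∂cfg = fg − cg + cf,
  ∂aef = ef − af + ae.
The 18×12 boundary matrix has rank 12 and Smith normal form diag(1,1,1,1,1,1,1,1,1,1,1,2).

Reading off H_k = ker ∂_k / im ∂_{k+1}:

  H_2: rank ker ∂_2 − rank ∂_3 = (12 − 12) − 0 = 0, and there is no ∂_3, so H_2 ≅ 0.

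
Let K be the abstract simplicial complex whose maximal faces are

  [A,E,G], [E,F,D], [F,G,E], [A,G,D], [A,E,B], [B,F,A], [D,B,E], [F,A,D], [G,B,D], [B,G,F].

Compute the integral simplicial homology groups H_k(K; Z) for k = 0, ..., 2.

H_0 ≅ Z,  H_1 ≅ Z/2,  H_2 = 0.

We work with the vertex ordering A < B < D < E < F < G. The simplices of K, each written with vertices in increasing order, are:

  0-simplices (6): A, B, D, E, F, G
  1-simplices (15): AB, AD, AE, AF, AG, BD, BE, BF, BG, DE, DF, DG, EF, EG, FG
  2-simplices (10): ABE, ABF, ADF, ADG, AEG, BDE, BDG, BFG, DEF, EFG

so the chain groups are C_0 ≅ Z^6, C_1 ≅ Z^15, C_2 ≅ Z^10.

∂_1: C_1 → C_0 sends each edge [p,q] (with p < q) to q − p.
This gives a 6×15 integer matrix of rank 5; reducing to Smith normal form yields diagonal entries (1,1,1,1,1).

∂_2: C_2 → C_1 maps a triangle to the signed sum of its edges. For instance
  ∂AEG = EG − AG + AE,
  ∂ABF = BF − AF + AB.
As a 15×10 matrix over Z this has rank 10, with invariant factors (1,1,1,1,1,1,1,1,1,2).

Computing H_k = (kernel of ∂_k) / (image of ∂_{k+1}):

  H_0: rank C_0 − rank ∂_1 = 6 − 5 = 1, and the invariant factors of ∂_1 are all 1, so H_0 = Z.
  H_1: rank ker ∂_1 − rank ∂_2 = (15 − 5) − 10 = 0, and ∂_2 has invariant factor 2 > 1, so H_1 = Z/2.
  H_2: rank ker ∂_2 − rank ∂_3 = (10 − 10) − 0 = 0, and there is no ∂_3, so H_2 = 0.

As a check, the Euler characteristic is 6 − 15 + 10 = 1, which agrees with 1 − 0 + 0 = 1.
(K is a triangulation of the real projective plane RP^2.)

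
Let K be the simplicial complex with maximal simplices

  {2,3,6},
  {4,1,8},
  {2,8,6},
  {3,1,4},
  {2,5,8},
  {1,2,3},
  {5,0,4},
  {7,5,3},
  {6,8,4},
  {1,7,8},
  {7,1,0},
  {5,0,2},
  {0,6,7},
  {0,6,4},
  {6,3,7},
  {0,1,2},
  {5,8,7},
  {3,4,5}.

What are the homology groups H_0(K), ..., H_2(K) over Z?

We work with the vertex ordering 0 < 1 < 2 < 3 < 4 < 5 < 6 < 7 < 8. The simplices of K, each written with vertices in increasing order, are:

  0-simplices (9): [0], [1], [2], [3], [4], [5], [6], [7], [8]
  1-simplices (27): (27 of them)
  2-simplices (18): [0,1,2], [0,1,7], [0,2,5], [0,4,5], [0,4,6], [0,6,7], [1,2,3], [1,3,4], [1,4,8], [1,7,8], [2,3,6], [2,5,8], [2,6,8], [3,4,5], [3,5,7], [3,6,7], [4,6,8], [5,7,8]

giving chain groups C_0 ≅ Z^9, C_1 ≅ Z^27, C_2 ≅ Z^18.

∂_1: C_1 → C_0 maps an edge to its endpoints' difference, ∂[p,q] = q − p.
As a 9×27 matrix over Z this has rank 8, with invariant factors (1,1,1,1,1,1,1,1).

Boundary ∂_2: C_2 → C_1 acts by ∂[p,q,r] = [q,r] − [p,r] + [p,q]. For instance
  ∂[1,4,8] = [4,8] − [1,8] + [1,4],
  ∂[1,3,4] = [3,4] − [1,4] + [1,3].
As a 27×18 matrix over Z this has rank 17, with invariant factors (1,1,1,1,1,1,1,1,1,1,1,1,1,1,1,1,1).

Computing H_k = (kernel of ∂_k) / (image of ∂_{k+1}):

  H_0: rank C_0 − rank ∂_1 = 9 − 8 = 1, and the invariant factors of ∂_1 are all 1, so H_0 = Z.
  H_1: rank ker ∂_1 − rank ∂_2 = (27 − 8) − 17 = 2, and the invariant factors of ∂_2 are all 1, so H_1 = Z^2.
  H_2: rank ker ∂_2 − rank ∂_3 = (18 − 17) − 0 = 1, and there is no ∂_3, so H_2 = Z.

H_0 = Z,  H_1 = Z^2,  H_2 = Z.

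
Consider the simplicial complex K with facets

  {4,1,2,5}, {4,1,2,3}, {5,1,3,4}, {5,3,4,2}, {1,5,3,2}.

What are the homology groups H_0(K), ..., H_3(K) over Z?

H_0 ≅ Z,  H_1 = 0,  H_2 = 0,  H_3 ≅ Z.

K has 5 vertices, 10 edges, 10 triangles, 5 3-simplices.
rank ∂_0 = 0, rank ∂_1 = 4 ⇒ b_0 = 5 − 0 − 4 = 1; all invariant factors of ∂_1 are 1 so no torsion. So H_0 = Z.
rank ∂_1 = 4, rank ∂_2 = 6 ⇒ b_1 = 10 − 4 − 6 = 0; all invariant factors of ∂_2 are 1 so no torsion. So H_1 = 0.
rank ∂_2 = 6, rank ∂_3 = 4 ⇒ b_2 = 10 − 6 − 4 = 0; all invariant factors of ∂_3 are 1 so no torsion. So H_2 = 0.
rank ∂_3 = 4, rank ∂_4 = 0 ⇒ b_3 = 5 − 4 − 0 = 1. So H_3 = Z.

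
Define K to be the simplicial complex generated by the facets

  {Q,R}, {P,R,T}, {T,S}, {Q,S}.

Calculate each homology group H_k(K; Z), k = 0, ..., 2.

H_0 = Z,  H_1 = Z,  H_2 = 0.

K has 5 vertices, 6 edges, 1 triangle.
rank ∂_0 = 0, rank ∂_1 = 4 ⇒ b_0 = 5 − 0 − 4 = 1; all invariant factors of ∂_1 are 1 so no torsion. So H_0 ≅ Z.
rank ∂_1 = 4, rank ∂_2 = 1 ⇒ b_1 = 6 − 4 − 1 = 1; all invariant factors of ∂_2 are 1 so no torsion. So H_1 ≅ Z.
rank ∂_2 = 1, rank ∂_3 = 0 ⇒ b_2 = 1 − 1 − 0 = 0. So H_2 ≅ 0.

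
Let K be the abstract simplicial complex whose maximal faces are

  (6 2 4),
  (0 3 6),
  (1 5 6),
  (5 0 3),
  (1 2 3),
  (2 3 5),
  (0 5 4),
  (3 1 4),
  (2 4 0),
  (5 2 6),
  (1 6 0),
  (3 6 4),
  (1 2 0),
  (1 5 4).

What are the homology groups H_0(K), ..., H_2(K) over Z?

H_0 = Z,  H_1 = Z^2,  H_2 = Z.

Fix the vertex order 0 < 1 < 2 < 3 < 4 < 5 < 6 and write every simplex with vertices in increasing order. Then dim K = 2 and the simplices of K are:

  0-simplices (7): [0], [1], [2], [3], [4], [5], [6]
  1-simplices (21): [0,1], [0,2], [0,3], [0,4], [0,5], [0,6], [1,2], [1,3], [1,4], [1,5], [1,6], [2,3], [2,4], [2,5], [2,6], [3,4], [3,5], [3,6], [4,5], [4,6], [5,6]
  2-simplices (14): [0,1,2], [0,1,6], [0,2,4], [0,3,5], [0,3,6], [0,4,5], [1,2,3], [1,3,4], [1,4,5], [1,5,6], [2,3,5], [2,4,6], [2,5,6], [3,4,6]

giving chain groups C_0 ≅ Z^7, C_1 ≅ Z^21, C_2 ≅ Z^14.

∂_1: C_1 → C_0 is given by ∂[p,q] = [q] − [p]. For instance
  ∂[1,4] = [4] − [1].
As a 7×21 matrix over Z this has rank 6, with invariant factors (1,1,1,1,1,1).

∂_2: C_2 → C_1 sends each 2-simplex [p,q,r] to [q,r] − [p,r] + [p,q]. For instance
  ∂[0,3,6] = [3,6] − [0,6] + [0,3],
  ∂[1,4,5] = [4,5] − [1,5] + [1,4].
The 21×14 boundary matrix has rank 13 and Smith normal form diag(1,1,1,1,1,1,1,1,1,1,1,1,1).

Computing H_k = (kernel of ∂_k) / (image of ∂_{k+1}):

  H_0: rank C_0 − rank ∂_1 = 7 − 6 = 1, and the invariant factors of ∂_1 are all 1, so H_0 = Z.
  H_1: rank ker ∂_1 − rank ∂_2 = (21 − 6) − 13 = 2, and the invariant factors of ∂_2 are all 1, so H_1 = Z^2.
  H_2: rank ker ∂_2 − rank ∂_3 = (14 − 13) − 0 = 1, and there is no ∂_3, so H_2 = Z.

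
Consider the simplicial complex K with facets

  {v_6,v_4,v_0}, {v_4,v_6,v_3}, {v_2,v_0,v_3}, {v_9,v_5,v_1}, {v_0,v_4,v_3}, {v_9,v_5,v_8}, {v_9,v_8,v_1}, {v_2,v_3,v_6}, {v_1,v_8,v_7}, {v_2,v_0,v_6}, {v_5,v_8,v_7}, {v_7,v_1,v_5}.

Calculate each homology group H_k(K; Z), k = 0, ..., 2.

H_0 ≅ Z^2,  H_1 = 0,  H_2 ≅ Z^2.

Order the vertices as v_0 < v_1 < v_2 < v_3 < v_4 < v_5 < v_6 < v_7 < v_8 < v_9. Listing each simplex with vertices in this order, K has dimension 2 with simplices:

  0-simplices (10): [v_0], [v_1], [v_2], [v_3], [v_4], [v_5], [v_6], [v_7], [v_8], [v_9]
  1-simplices (18): (18 of them)
  2-simplices (12): (12 of them)

so the chain groups are C_0 ≅ Z^10, C_1 ≅ Z^18, C_2 ≅ Z^12.

∂_1: C_1 → C_0 sends each edge [p,q] (with p < q) to q − p. For instance
  ∂[v_2,v_3] = [v_3] − [v_2].
This gives a 10×18 integer matrix of rank 8; reducing to Smith normal form yields diagonal entries (1,1,1,1,1,1,1,1).

∂_2: C_2 → C_1 acts by ∂[p,q,r] = [q,r] − [p,r] + [p,q]. For instance
  ∂[v_5,v_7,v_8] = [v_7,v_8] − [v_5,v_8] + [v_5,v_7],
  ∂[v_1,v_7,v_8] = [v_7,v_8] − [v_1,v_8] + [v_1,v_7].
As a 18×12 matrix over Z this has rank 10, with invariant factors (1,1,1,1,1,1,1,1,1,1).

Computing H_k = (kernel of ∂_k) / (image of ∂_{k+1}):

  H_0: rank C_0 − rank ∂_1 = 10 − 8 = 2, and the invariant factors of ∂_1 are all 1, so H_0 ≅ Z^2.
  H_1: rank ker ∂_1 − rank ∂_2 = (18 − 8) − 10 = 0, and the invariant factors of ∂_2 are all 1, so H_1 ≅ 0.
  H_2: rank ker ∂_2 − rank ∂_3 = (12 − 10) − 0 = 2, and there is no ∂_3, so H_2 ≅ Z^2.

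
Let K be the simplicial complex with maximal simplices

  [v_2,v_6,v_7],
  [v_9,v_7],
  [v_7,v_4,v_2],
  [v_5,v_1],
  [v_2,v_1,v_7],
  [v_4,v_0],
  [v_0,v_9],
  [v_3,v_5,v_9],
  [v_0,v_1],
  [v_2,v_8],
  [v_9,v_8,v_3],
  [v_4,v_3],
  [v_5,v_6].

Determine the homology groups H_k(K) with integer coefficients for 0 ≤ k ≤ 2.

Fix the vertex order v_0 < v_1 < v_2 < v_3 < v_4 < v_5 < v_6 < v_7 < v_8 < v_9 and write every simplex with vertices in increasing order. Then dim K = 2 and the simplices of K are:

  0-simplices (10): [v_0], [v_1], [v_2], [v_3], [v_4], [v_5], [v_6], [v_7], [v_8], [v_9]
  1-simplices (20): (20 of them)
  2-simplices (5): [v_1,v_2,v_7], [v_2,v_4,v_7], [v_2,v_6,v_7], [v_3,v_5,v_9], [v_3,v_8,v_9]

Hence C_0 ≅ Z^10, C_1 ≅ Z^20, C_2 ≅ Z^5.

Boundary ∂_1: C_1 → C_0 maps an edge to its endpoints' difference, ∂[p,q] = q − p.
The resulting 10×20 matrix has rank 9, and its Smith normal form has invariant factors (1,1,1,1,1,1,1,1,1).

The boundary map ∂_2: C_2 → C_1 sends each 2-simplex [p,q,r] to [q,r] − [p,r] + [p,q]. For instance
  ∂[v_3,v_8,v_9] = [v_8,v_9] − [v_3,v_9] + [v_3,v_8],
  ∂[v_2,v_6,v_7] = [v_6,v_7] − [v_2,v_7] + [v_2,v_6].
This gives a 20×5 integer matrix of rank 5; reducing to Smith normal form yields diagonal entries (1,1,1,1,1).

Now H_k = ker ∂_k / im ∂_{k+1}, so:

  H_0: rank C_0 − rank ∂_1 = 10 − 9 = 1, and the invariant factors of ∂_1 are all 1, so H_0 ≅ Z.
  H_1: rank ker ∂_1 − rank ∂_2 = (20 − 9) − 5 = 6, and the invariant factors of ∂_2 are all 1, so H_1 ≅ Z^6.
  H_2: rank ker ∂_2 − rank ∂_3 = (5 − 5) − 0 = 0, and there is no ∂_3, so H_2 ≅ 0.

As a check, the Euler characteristic is 10 − 20 + 5 = -5, which agrees with 1 − 6 + 0 = -5.

H_0 ≅ Z,  H_1 ≅ Z^6,  H_2 = 0.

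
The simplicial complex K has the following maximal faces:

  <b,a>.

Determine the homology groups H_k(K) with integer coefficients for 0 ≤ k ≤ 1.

K has 2 vertices, 1 edge.
rank ∂_0 = 0, rank ∂_1 = 1 ⇒ b_0 = 2 − 0 − 1 = 1; all invariant factors of ∂_1 are 1 so no torsion. So H_0 ≅ Z.
rank ∂_1 = 1, rank ∂_2 = 0 ⇒ b_1 = 1 − 1 − 0 = 0. So H_1 ≅ 0.

H_0 ≅ Z,  H_1 = 0.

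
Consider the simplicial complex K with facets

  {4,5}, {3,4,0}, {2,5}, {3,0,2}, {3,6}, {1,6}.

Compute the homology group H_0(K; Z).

H_0 ≅ Z.

We work with the vertex ordering 0 < 1 < 2 < 3 < 4 < 5 < 6. The simplices of K, each written with vertices in increasing order, are:

  0-simplices (7): [0], [1], [2], [3], [4], [5], [6]
  1-simplices (9): [0,2], [0,3], [0,4], [1,6], [2,3], [2,5], [3,4], [3,6], [4,5]
  2-simplices (2): [0,2,3], [0,3,4]

giving chain groups C_0 ≅ Z^7, C_1 ≅ Z^9, C_2 ≅ Z^2.

Boundary ∂_1: C_1 → C_0 maps an edge to its endpoints' difference, ∂[p,q] = q − p.
The resulting 7×9 matrix has rank 6, and its Smith normal form has invariant factors (1,1,1,1,1,1).

∂_2: C_2 → C_1 maps a triangle to the signed sum of its edges. For instance
  ∂[0,3,4] = [3,4] − [0,4] + [0,3],
  ∂[0,2,3] = [2,3] − [0,3] + [0,2].
As a 9×2 matrix over Z this has rank 2, with invariant factors (1,1).

From H_k ≅ ker(∂_k) / im(∂_{k+1}) we obtain:

  H_0: rank C_0 − rank ∂_1 = 7 − 6 = 1, and the invariant factors of ∂_1 are all 1, so H_0 ≅ Z.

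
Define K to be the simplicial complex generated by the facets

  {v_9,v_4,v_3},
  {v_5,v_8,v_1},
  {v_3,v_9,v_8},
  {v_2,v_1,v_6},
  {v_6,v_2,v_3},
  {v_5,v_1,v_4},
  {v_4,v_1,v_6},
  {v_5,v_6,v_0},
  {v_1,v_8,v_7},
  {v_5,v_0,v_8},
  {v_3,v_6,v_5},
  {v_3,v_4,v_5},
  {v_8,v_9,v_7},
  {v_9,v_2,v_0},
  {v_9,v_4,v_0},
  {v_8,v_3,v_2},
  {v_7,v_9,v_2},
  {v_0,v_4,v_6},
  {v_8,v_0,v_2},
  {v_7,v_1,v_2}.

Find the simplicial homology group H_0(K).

H_0 ≅ Z.

K has 10 vertices, 30 edges, 20 triangles.
rank ∂_0 = 0, rank ∂_1 = 9 ⇒ b_0 = 10 − 0 − 9 = 1; all invariant factors of ∂_1 are 1 so no torsion. So H_0 = Z.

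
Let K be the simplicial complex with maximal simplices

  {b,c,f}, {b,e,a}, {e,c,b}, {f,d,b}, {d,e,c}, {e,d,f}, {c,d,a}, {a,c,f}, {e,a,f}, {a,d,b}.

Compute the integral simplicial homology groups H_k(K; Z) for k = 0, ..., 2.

H_0 ≅ Z,  H_1 ≅ Z/2Z,  H_2 = 0.

Fix the vertex order a < b < c < d < e < f and write every simplex with vertices in increasing order. Then dim K = 2 and the simplices of K are:

  0-simplices (6): a, b, c, d, e, f
  1-simplices (15): ab, ac, ad, ae, af, bc, bd, be, bf, cd, ce, cf, de, df, ef
  2-simplices (10): abd, abe, acd, acf, aef, bce, bcf, bdf, cde, def

giving chain groups C_0 ≅ Z^6, C_1 ≅ Z^15, C_2 ≅ Z^10.

Boundary ∂_1: C_1 → C_0 is given by ∂[p,q] = [q] − [p]. For instance
  ∂bc = c − b.
This gives a 6×15 integer matrix of rank 5; reducing to Smith normal form yields diagonal entries (1,1,1,1,1).

∂_2: C_2 → C_1 maps a triangle to the signed sum of its edges. For instance
  ∂def = ef − df + de,
  ∂bce = ce − be + bc.
This gives a 15×10 integer matrix of rank 10; reducing to Smith normal form yields diagonal entries (1,1,1,1,1,1,1,1,1,2).

Reading off H_k = ker ∂_k / im ∂_{k+1}:

  H_0: rank C_0 − rank ∂_1 = 6 − 5 = 1, and the invariant factors of ∂_1 are all 1, so H_0 ≅ Z.
  H_1: rank ker ∂_1 − rank ∂_2 = (15 − 5) − 10 = 0, and ∂_2 has invariant factor 2 > 1, so H_1 ≅ Z/2Z.
  H_2: rank ker ∂_2 − rank ∂_3 = (10 − 10) − 0 = 0, and there is no ∂_3, so H_2 ≅ 0.

As a check, the Euler characteristic is 6 − 15 + 10 = 1, which agrees with 1 − 0 + 0 = 1.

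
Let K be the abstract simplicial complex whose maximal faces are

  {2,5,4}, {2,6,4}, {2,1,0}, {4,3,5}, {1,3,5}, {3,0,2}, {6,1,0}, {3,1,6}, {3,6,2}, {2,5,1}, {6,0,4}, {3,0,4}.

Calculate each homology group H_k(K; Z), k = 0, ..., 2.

H_0 = Z,  H_1 = Z/2,  H_2 = 0.

Order the vertices as 0 < 1 < 2 < 3 < 4 < 5 < 6. Listing each simplex with vertices in this order, K has dimension 2 with simplices:

  0-simplices (7): [0], [1], [2], [3], [4], [5], [6]
  1-simplices (18): [0,1], [0,2], [0,3], [0,4], [0,6], [1,2], [1,3], [1,5], [1,6], [2,3], [2,4], [2,5], [2,6], [3,4], [3,5], [3,6], [4,5], [4,6]
  2-simplices (12): [0,1,2], [0,1,6], [0,2,3], [0,3,4], [0,4,6], [1,2,5], [1,3,5], [1,3,6], [2,3,6], [2,4,5], [2,4,6], [3,4,5]

Hence C_0 ≅ Z^7, C_1 ≅ Z^18, C_2 ≅ Z^12.

∂_1: C_1 → C_0 maps an edge to its endpoints' difference, ∂[p,q] = q − p. For instance
  ∂[1,3] = [3] − [1].
The resulting 7×18 matrix has rank 6, and its Smith normal form has invariant factors (1,1,1,1,1,1).

∂_2: C_2 → C_1 sends each 2-simplex [p,q,r] to [q,r] − [p,r] + [p,q]. For instance
  ∂[1,3,5] = [3,5] − [1,5] + [1,3],
  ∂[2,4,6] = [4,6] − [2,6] + [2,4].
The resulting 18×12 matrix has rank 12, and its Smith normal form has invariant factors (1,1,1,1,1,1,1,1,1,1,1,2).

Now H_k = ker ∂_k / im ∂_{k+1}, so:

  H_0: rank C_0 − rank ∂_1 = 7 − 6 = 1, and the invariant factors of ∂_1 are all 1, so H_0 = Z.
  H_1: rank ker ∂_1 − rank ∂_2 = (18 − 6) − 12 = 0, and ∂_2 has invariant factor 2 > 1, so H_1 = Z/2.
  H_2: rank ker ∂_2 − rank ∂_3 = (12 − 12) − 0 = 0, and there is no ∂_3, so H_2 = 0.

(K is a triangulation of the real projective plane RP^2.)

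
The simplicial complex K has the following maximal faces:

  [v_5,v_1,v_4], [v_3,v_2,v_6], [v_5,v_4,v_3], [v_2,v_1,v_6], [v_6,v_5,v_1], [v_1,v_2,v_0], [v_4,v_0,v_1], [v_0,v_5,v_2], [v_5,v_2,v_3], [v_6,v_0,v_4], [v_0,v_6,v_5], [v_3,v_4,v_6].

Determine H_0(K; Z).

Order the vertices as v_0 < v_1 < v_2 < v_3 < v_4 < v_5 < v_6. Listing each simplex with vertices in this order, K has dimension 2 with simplices:

  0-simplices (7): [v_0], [v_1], [v_2], [v_3], [v_4], [v_5], [v_6]
  1-simplices (18): (18 of them)
  2-simplices (12): (12 of them)

giving chain groups C_0 ≅ Z^7, C_1 ≅ Z^18, C_2 ≅ Z^12.

Boundary ∂_1: C_1 → C_0 maps an edge to its endpoints' difference, ∂[p,q] = q − p. For instance
  ∂[v_2,v_3] = [v_3] − [v_2].
The resulting 7×18 matrix has rank 6, and its Smith normal form has invariant factors (1,1,1,1,1,1).

∂_2: C_2 → C_1 sends each 2-simplex [p,q,r] to [q,r] − [p,r] + [p,q]. For instance
  ∂[v_0,v_1,v_2] = [v_1,v_2] − [v_0,v_2] + [v_0,v_1],
  ∂[v_1,v_4,v_5] = [v_4,v_5] − [v_1,v_5] + [v_1,v_4].
As a 18×12 matrix over Z this has rank 12, with invariant factors (1,1,1,1,1,1,1,1,1,1,1,2).

From H_k ≅ ker(∂_k) / im(∂_{k+1}) we obtain:

  H_0: rank C_0 − rank ∂_1 = 7 − 6 = 1, and the invariant factors of ∂_1 are all 1, so H_0 = Z.

H_0 ≅ Z.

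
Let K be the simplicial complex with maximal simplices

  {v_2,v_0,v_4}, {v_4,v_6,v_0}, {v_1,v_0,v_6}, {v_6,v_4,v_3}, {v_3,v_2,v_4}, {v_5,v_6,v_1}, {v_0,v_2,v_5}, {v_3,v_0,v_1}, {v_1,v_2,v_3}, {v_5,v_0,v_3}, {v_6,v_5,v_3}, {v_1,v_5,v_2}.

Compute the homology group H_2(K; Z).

We work with the vertex ordering v_0 < v_1 < v_2 < v_3 < v_4 < v_5 < v_6. The simplices of K, each written with vertices in increasing order, are:

  0-simplices (7): [v_0], [v_1], [v_2], [v_3], [v_4], [v_5], [v_6]
  1-simplices (18): (18 of them)
  2-simplices (12): (12 of them)

so the chain groups are C_0 ≅ Z^7, C_1 ≅ Z^18, C_2 ≅ Z^12.

The boundary map ∂_1: C_1 → C_0 maps an edge to its endpoints' difference, ∂[p,q] = q − p. For instance
  ∂[v_0,v_4] = [v_4] − [v_0].
This gives a 7×18 integer matrix of rank 6; reducing to Smith normal form yields diagonal entries (1,1,1,1,1,1).

The boundary map ∂_2: C_2 → C_1 maps a triangle to the signed sum of its edges. For instance
  ∂[v_0,v_4,v_6] = [v_4,v_6] − [v_0,v_6] + [v_0,v_4],
  ∂[v_0,v_1,v_3] = [v_1,v_3] − [v_0,v_3] + [v_0,v_1].
The 18×12 boundary matrix has rank 12 and Smith normal form diag(1,1,1,1,1,1,1,1,1,1,1,2).

From H_k ≅ ker(∂_k) / im(∂_{k+1}) we obtain:

  H_2: rank ker ∂_2 − rank ∂_3 = (12 − 12) − 0 = 0, and there is no ∂_3, so H_2 = 0.

H_2 ≅ 0.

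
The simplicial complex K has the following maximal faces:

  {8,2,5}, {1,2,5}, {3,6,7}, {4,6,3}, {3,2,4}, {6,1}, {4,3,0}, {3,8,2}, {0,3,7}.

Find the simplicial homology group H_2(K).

H_2 = 0.

We work with the vertex ordering 0 < 1 < 2 < 3 < 4 < 5 < 6 < 7 < 8. The simplices of K, each written with vertices in increasing order, are:

  0-simplices (9): [0], [1], [2], [3], [4], [5], [6], [7], [8]
  1-simplices (17): [0,3], [0,4], [0,7], [1,2], [1,5], [1,6], [2,3], [2,4], [2,5], [2,8], [3,4], [3,6], [3,7], [3,8], [4,6], [5,8], [6,7]
  2-simplices (8): [0,3,4], [0,3,7], [1,2,5], [2,3,4], [2,3,8], [2,5,8], [3,4,6], [3,6,7]

giving chain groups C_0 ≅ Z^9, C_1 ≅ Z^17, C_2 ≅ Z^8.

Boundary ∂_1: C_1 → C_0 sends each edge [p,q] (with p < q) to q − p.
The resulting 9×17 matrix has rank 8, and its Smith normal form has invariant factors (1,1,1,1,1,1,1,1).

The boundary map ∂_2: C_2 → C_1 maps a triangle to the signed sum of its edges. For instance
  ∂[2,3,4] = [3,4] − [2,4] + [2,3],
  ∂[2,5,8] = [5,8] − [2,8] + [2,5].
As a 17×8 matrix over Z this has rank 8, with invariant factors (1,1,1,1,1,1,1,1).

Computing H_k = (kernel of ∂_k) / (image of ∂_{k+1}):

  H_2: rank ker ∂_2 − rank ∂_3 = (8 − 8) − 0 = 0, and there is no ∂_3, so H_2 ≅ 0.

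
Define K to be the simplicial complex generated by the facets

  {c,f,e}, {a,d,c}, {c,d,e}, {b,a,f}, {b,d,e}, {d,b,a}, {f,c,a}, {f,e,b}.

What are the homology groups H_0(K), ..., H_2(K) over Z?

We work with the vertex ordering a < b < c < d < e < f. The simplices of K, each written with vertices in increasing order, are:

  0-simplices (6): a, b, c, d, e, f
  1-simplices (12): ab, ac, ad, af, bd, be, bf, cd, ce, cf, de, ef
  2-simplices (8): abd, abf, acd, acf, bde, bef, cde, cef

Hence C_0 ≅ Z^6, C_1 ≅ Z^12, C_2 ≅ Z^8.

Boundary ∂_1: C_1 → C_0 maps an edge to its endpoints' difference, ∂[p,q] = q − p. For instance
  ∂ad = d − a.
As a 6×12 matrix over Z this has rank 5, with invariant factors (1,1,1,1,1).

Boundary ∂_2: C_2 → C_1 maps a triangle to the signed sum of its edges. For instance
  ∂acf = cf − af + ac,
  ∂bef = ef − bf + be.
The 12×8 boundary matrix has rank 7 and Smith normal form diag(1,1,1,1,1,1,1).

From H_k ≅ ker(∂_k) / im(∂_{k+1}) we obtain:

  H_0: rank C_0 − rank ∂_1 = 6 − 5 = 1, and the invariant factors of ∂_1 are all 1, so H_0 ≅ Z.
  H_1: rank ker ∂_1 − rank ∂_2 = (12 − 5) − 7 = 0, and the invariant factors of ∂_2 are all 1, so H_1 ≅ 0.
  H_2: rank ker ∂_2 − rank ∂_3 = (8 − 7) − 0 = 1, and there is no ∂_3, so H_2 ≅ Z.

H_0 ≅ Z,  H_1 = 0,  H_2 ≅ Z.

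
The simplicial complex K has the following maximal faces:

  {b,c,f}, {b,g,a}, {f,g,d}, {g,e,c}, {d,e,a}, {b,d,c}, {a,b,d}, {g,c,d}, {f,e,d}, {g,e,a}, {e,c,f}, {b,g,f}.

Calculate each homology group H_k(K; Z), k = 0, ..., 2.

H_0 = Z,  H_1 = Z/2,  H_2 = 0.

Order the vertices as a < b < c < d < e < f < g. Listing each simplex with vertices in this order, K has dimension 2 with simplices:

  0-simplices (7): a, b, c, d, e, f, g
  1-simplices (18): ab, ad, ae, ag, bc, bd, bf, bg, cd, ce, cf, cg, de, df, dg, ef, eg, fg
  2-simplices (12): abd, abg, ade, aeg, bcd, bcf, bfg, cdg, cef, ceg, def, dfg

giving chain groups C_0 ≅ Z^7, C_1 ≅ Z^18, C_2 ≅ Z^12.

Boundary ∂_1: C_1 → C_0 maps an edge to its endpoints' difference, ∂[p,q] = q − p. For instance
  ∂ad = d − a.
As a 7×18 matrix over Z this has rank 6, with invariant factors (1,1,1,1,1,1).

Boundary ∂_2: C_2 → C_1 acts by ∂[p,q,r] = [q,r] − [p,r] + [p,q]. For instance
  ∂abd = bd − ad + ab,
  ∂cdg = dg − cg + cd.
The resulting 18×12 matrix has rank 12, and its Smith normal form has invariant factors (1,1,1,1,1,1,1,1,1,1,1,2).

Reading off H_k = ker ∂_k / im ∂_{k+1}:

  H_0: rank C_0 − rank ∂_1 = 7 − 6 = 1, and the invariant factors of ∂_1 are all 1, so H_0 = Z.
  H_1: rank ker ∂_1 − rank ∂_2 = (18 − 6) − 12 = 0, and ∂_2 has invariant factor 2 > 1, so H_1 = Z/2.
  H_2: rank ker ∂_2 − rank ∂_3 = (12 − 12) − 0 = 0, and there is no ∂_3, so H_2 = 0.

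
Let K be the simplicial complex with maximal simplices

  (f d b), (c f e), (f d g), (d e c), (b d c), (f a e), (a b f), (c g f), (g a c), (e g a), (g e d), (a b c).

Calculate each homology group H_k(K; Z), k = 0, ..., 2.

Fix the vertex order a < b < c < d < e < f < g and write every simplex with vertices in increasing order. Then dim K = 2 and the simplices of K are:

  0-simplices (7): a, b, c, d, e, f, g
  1-simplices (18): ab, ac, ae, af, ag, bc, bd, bf, cd, ce, cf, cg, de, df, dg, ef, eg, fg
  2-simplices (12): abc, abf, acg, aef, aeg, bcd, bdf, cde, cef, cfg, deg, dfg

so the chain groups are C_0 ≅ Z^7, C_1 ≅ Z^18, C_2 ≅ Z^12.

The boundary map ∂_1: C_1 → C_0 maps an edge to its endpoints' difference, ∂[p,q] = q − p. For instance
  ∂ef = f − e.
This gives a 7×18 integer matrix of rank 6; reducing to Smith normal form yields diagonal entries (1,1,1,1,1,1).

The boundary map ∂_2: C_2 → C_1 acts by ∂[p,q,r] = [q,r] − [p,r] + [p,q]. For instance
  ∂aef = ef − af + ae,
  ∂aeg = eg − ag + ae.
The 18×12 boundary matrix has rank 12 and Smith normal form diag(1,1,1,1,1,1,1,1,1,1,1,2).

Now H_k = ker ∂_k / im ∂_{k+1}, so:

  H_0: rank C_0 − rank ∂_1 = 7 − 6 = 1, and the invariant factors of ∂_1 are all 1, so H_0 ≅ Z.
  H_1: rank ker ∂_1 − rank ∂_2 = (18 − 6) − 12 = 0, and ∂_2 has invariant factor 2 > 1, so H_1 ≅ Z/2.
  H_2: rank ker ∂_2 − rank ∂_3 = (12 − 12) − 0 = 0, and there is no ∂_3, so H_2 ≅ 0.

H_0 = Z,  H_1 = Z/2,  H_2 = 0.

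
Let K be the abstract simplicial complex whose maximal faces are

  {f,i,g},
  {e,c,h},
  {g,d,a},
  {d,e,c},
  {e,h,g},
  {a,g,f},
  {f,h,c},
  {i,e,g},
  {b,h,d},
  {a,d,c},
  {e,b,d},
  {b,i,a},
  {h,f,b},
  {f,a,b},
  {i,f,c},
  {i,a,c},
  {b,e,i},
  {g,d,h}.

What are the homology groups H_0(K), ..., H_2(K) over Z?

We work with the vertex ordering a < b < c < d < e < f < g < h < i. The simplices of K, each written with vertices in increasing order, are:

  0-simplices (9): a, b, c, d, e, f, g, h, i
  1-simplices (27): ab, ac, ad, af, ag, ai, bd, be, bf, bh, bi, cd, ce, cf, ch, ci, de, dg, dh, eg, eh, ei, fg, fh, fi, gh, gi
  2-simplices (18): abf, abi, acd, aci, adg, afg, bde, bdh, bei, bfh, cde, ceh, cfh, cfi, dgh, egh, egi, fgi

giving chain groups C_0 ≅ Z^9, C_1 ≅ Z^27, C_2 ≅ Z^18.

Boundary ∂_1: C_1 → C_0 is given by ∂[p,q] = [q] − [p].
This gives a 9×27 integer matrix of rank 8; reducing to Smith normal form yields diagonal entries (1,1,1,1,1,1,1,1).

Boundary ∂_2: C_2 → C_1 sends each 2-simplex [p,q,r] to [q,r] − [p,r] + [p,q]. For instance
  ∂afg = fg − ag + af,
  ∂abf = bf − af + ab.
The 27×18 boundary matrix has rank 18 and Smith normal form diag(1,1,1,1,1,1,1,1,1,1,1,1,1,1,1,1,1,2).

Reading off H_k = ker ∂_k / im ∂_{k+1}:

  H_0: rank C_0 − rank ∂_1 = 9 − 8 = 1, and the invariant factors of ∂_1 are all 1, so H_0 = Z.
  H_1: rank ker ∂_1 − rank ∂_2 = (27 − 8) − 18 = 1, and ∂_2 has invariant factor 2 > 1, so H_1 = Z ⊕ Z/2.
  H_2: rank ker ∂_2 − rank ∂_3 = (18 − 18) − 0 = 0, and there is no ∂_3, so H_2 = 0.

As a check, the Euler characteristic is 9 − 27 + 18 = 0, which agrees with 1 − 1 + 0 = 0.

H_0 = Z,  H_1 = Z ⊕ Z/2,  H_2 = 0.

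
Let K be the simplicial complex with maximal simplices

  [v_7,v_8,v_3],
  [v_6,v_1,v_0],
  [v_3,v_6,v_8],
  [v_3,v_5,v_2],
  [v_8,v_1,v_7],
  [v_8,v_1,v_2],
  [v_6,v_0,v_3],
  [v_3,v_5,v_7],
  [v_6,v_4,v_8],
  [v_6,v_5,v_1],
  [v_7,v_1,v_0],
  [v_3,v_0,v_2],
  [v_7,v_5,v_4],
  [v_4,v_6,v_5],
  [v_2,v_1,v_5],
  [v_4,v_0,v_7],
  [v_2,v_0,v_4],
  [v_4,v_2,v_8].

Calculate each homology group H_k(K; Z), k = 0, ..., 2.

H_0 = Z,  H_1 = Z^2,  H_2 = Z.

Order the vertices as v_0 < v_1 < v_2 < v_3 < v_4 < v_5 < v_6 < v_7 < v_8. Listing each simplex with vertices in this order, K has dimension 2 with simplices:

  0-simplices (9): [v_0], [v_1], [v_2], [v_3], [v_4], [v_5], [v_6], [v_7], [v_8]
  1-simplices (27): (27 of them)
  2-simplices (18): (18 of them)

so the chain groups are C_0 ≅ Z^9, C_1 ≅ Z^27, C_2 ≅ Z^18.

The boundary map ∂_1: C_1 → C_0 maps an edge to its endpoints' difference, ∂[p,q] = q − p. For instance
  ∂[v_5,v_6] = [v_6] − [v_5].
The resulting 9×27 matrix has rank 8, and its Smith normal form has invariant factors (1,1,1,1,1,1,1,1).

∂_2: C_2 → C_1 sends each 2-simplex [p,q,r] to [q,r] − [p,r] + [p,q]. For instance
  ∂[v_0,v_1,v_7] = [v_1,v_7] − [v_0,v_7] + [v_0,v_1],
  ∂[v_3,v_6,v_8] = [v_6,v_8] − [v_3,v_8] + [v_3,v_6].
As a 27×18 matrix over Z this has rank 17, with invariant factors (1,1,1,1,1,1,1,1,1,1,1,1,1,1,1,1,1).

Now H_k = ker ∂_k / im ∂_{k+1}, so:

  H_0: rank C_0 − rank ∂_1 = 9 − 8 = 1, and the invariant factors of ∂_1 are all 1, so H_0 ≅ Z.
  H_1: rank ker ∂_1 − rank ∂_2 = (27 − 8) − 17 = 2, and the invariant factors of ∂_2 are all 1, so H_1 ≅ Z^2.
  H_2: rank ker ∂_2 − rank ∂_3 = (18 − 17) − 0 = 1, and there is no ∂_3, so H_2 ≅ Z.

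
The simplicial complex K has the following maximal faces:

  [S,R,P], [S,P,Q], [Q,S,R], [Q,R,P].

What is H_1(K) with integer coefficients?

Fix the vertex order P < Q < R < S and write every simplex with vertices in increasing order. Then dim K = 2 and the simplices of K are:

  0-simplices (4): P, Q, R, S
  1-simplices (6): PQ, PR, PS, QR, QS, RS
  2-simplices (4): PQR, PQS, PRS, QRS

Hence C_0 ≅ Z^4, C_1 ≅ Z^6, C_2 ≅ Z^4.

Boundary ∂_1: C_1 → C_0 is given by ∂[p,q] = [q] − [p].
As a 4×6 matrix over Z this has rank 3, with invariant factors (1,1,1).

Boundary ∂_2: C_2 → C_1 maps a triangle to the signed sum of its edges. For instance
  ∂PRS = RS − PS + PR,
  ∂PQS = QS − PS + PQ.
The resulting 6×4 matrix has rank 3, and its Smith normal form has invariant factors (1,1,1).

Now H_k = ker ∂_k / im ∂_{k+1}, so:

  H_1: rank ker ∂_1 − rank ∂_2 = (6 − 3) − 3 = 0, and the invariant factors of ∂_2 are all 1, so H_1 = 0.

(K is a triangulation of the 2-sphere S^2.)

H_1 ≅ 0.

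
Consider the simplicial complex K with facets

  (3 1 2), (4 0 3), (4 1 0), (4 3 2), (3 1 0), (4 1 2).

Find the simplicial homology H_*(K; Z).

H_0 ≅ Z,  H_1 = 0,  H_2 ≅ Z.

Take the total order 0 < 1 < 2 < 3 < 4 on the vertex set. Then K (dimension 2) consists of the simplices:

  0-simplices (5): [0], [1], [2], [3], [4]
  1-simplices (9): [0,1], [0,3], [0,4], [1,2], [1,3], [1,4], [2,3], [2,4], [3,4]
  2-simplices (6): [0,1,3], [0,1,4], [0,3,4], [1,2,3], [1,2,4], [2,3,4]

so the chain groups are C_0 ≅ Z^5, C_1 ≅ Z^9, C_2 ≅ Z^6.

Boundary ∂_1: C_1 → C_0 sends each edge [p,q] (with p < q) to q − p. For instance
  ∂[3,4] = [4] − [3].
This gives a 5×9 integer matrix of rank 4; reducing to Smith normal form yields diagonal entries (1,1,1,1).

Boundary ∂_2: C_2 → C_1 maps a triangle to the signed sum of its edges. For instance
  ∂[2,3,4] = [3,4] − [2,4] + [2,3],
  ∂[1,2,3] = [2,3] − [1,3] + [1,2].
This gives a 9×6 integer matrix of rank 5; reducing to Smith normal form yields diagonal entries (1,1,1,1,1).

Now H_k = ker ∂_k / im ∂_{k+1}, so:

  H_0: rank C_0 − rank ∂_1 = 5 − 4 = 1, and the invariant factors of ∂_1 are all 1, so H_0 = Z.
  H_1: rank ker ∂_1 − rank ∂_2 = (9 − 4) − 5 = 0, and the invariant factors of ∂_2 are all 1, so H_1 = 0.
  H_2: rank ker ∂_2 − rank ∂_3 = (6 − 5) − 0 = 1, and there is no ∂_3, so H_2 = Z.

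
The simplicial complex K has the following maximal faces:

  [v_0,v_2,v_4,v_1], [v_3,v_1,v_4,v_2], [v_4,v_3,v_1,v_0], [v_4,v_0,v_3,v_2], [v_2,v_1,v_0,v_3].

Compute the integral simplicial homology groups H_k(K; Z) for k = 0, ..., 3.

We work with the vertex ordering v_0 < v_1 < v_2 < v_3 < v_4. The simplices of K, each written with vertices in increasing order, are:

  0-simplices (5): [v_0], [v_1], [v_2], [v_3], [v_4]
  1-simplices (10): [v_0,v_1], [v_0,v_2], [v_0,v_3], [v_0,v_4], [v_1,v_2], [v_1,v_3], [v_1,v_4], [v_2,v_3], [v_2,v_4], [v_3,v_4]
  2-simplices (10): [v_0,v_1,v_2], [v_0,v_1,v_3], [v_0,v_1,v_4], [v_0,v_2,v_3], [v_0,v_2,v_4], [v_0,v_3,v_4], [v_1,v_2,v_3], [v_1,v_2,v_4], [v_1,v_3,v_4], [v_2,v_3,v_4]
  3-simplices (5): [v_0,v_1,v_2,v_3], [v_0,v_1,v_2,v_4], [v_0,v_1,v_3,v_4], [v_0,v_2,v_3,v_4], [v_1,v_2,v_3,v_4]

so the chain groups are C_0 ≅ Z^5, C_1 ≅ Z^10, C_2 ≅ Z^10, C_3 ≅ Z^5.

The boundary map ∂_1: C_1 → C_0 sends each edge [p,q] (with p < q) to q − p. For instance
  ∂[v_0,v_4] = [v_4] − [v_0].
This gives a 5×10 integer matrix of rank 4; reducing to Smith normal form yields diagonal entries (1,1,1,1).

∂_2: C_2 → C_1 acts by ∂[p,q,r] = [q,r] − [p,r] + [p,q]. For instance
  ∂[v_0,v_2,v_3] = [v_2,v_3] − [v_0,v_3] + [v_0,v_2],
  ∂[v_0,v_1,v_3] = [v_1,v_3] − [v_0,v_3] + [v_0,v_1].
This gives a 10×10 integer matrix of rank 6; reducing to Smith normal form yields diagonal entries (1,1,1,1,1,1).

The boundary map ∂_3: C_3 → C_2 sends each 3-simplex σ to the alternating sum Σ_i (−1)^i (σ with its i-th vertex removed). For instance
  ∂[v_0,v_1,v_3,v_4] = [v_1,v_3,v_4] − [v_0,v_3,v_4] + [v_0,v_1,v_4] − [v_0,v_1,v_3],
  ∂[v_1,v_2,v_3,v_4] = [v_2,v_3,v_4] − [v_1,v_3,v_4] + [v_1,v_2,v_4] − [v_1,v_2,v_3].
This gives a 10×5 integer matrix of rank 4; reducing to Smith normal form yields diagonal entries (1,1,1,1).

Now H_k = ker ∂_k / im ∂_{k+1}, so:

  H_0: rank C_0 − rank ∂_1 = 5 − 4 = 1, and the invariant factors of ∂_1 are all 1, so H_0 = Z.
  H_1: rank ker ∂_1 − rank ∂_2 = (10 − 4) − 6 = 0, and the invariant factors of ∂_2 are all 1, so H_1 = 0.
  H_2: rank ker ∂_2 − rank ∂_3 = (10 − 6) − 4 = 0, and the invariant factors of ∂_3 are all 1, so H_2 = 0.
  H_3: rank ker ∂_3 − rank ∂_4 = (5 − 4) − 0 = 1, and there is no ∂_4, so H_3 = Z.

(K is a triangulation of the 3-sphere S^3.)

H_0 ≅ Z,  H_1 = 0,  H_2 = 0,  H_3 ≅ Z.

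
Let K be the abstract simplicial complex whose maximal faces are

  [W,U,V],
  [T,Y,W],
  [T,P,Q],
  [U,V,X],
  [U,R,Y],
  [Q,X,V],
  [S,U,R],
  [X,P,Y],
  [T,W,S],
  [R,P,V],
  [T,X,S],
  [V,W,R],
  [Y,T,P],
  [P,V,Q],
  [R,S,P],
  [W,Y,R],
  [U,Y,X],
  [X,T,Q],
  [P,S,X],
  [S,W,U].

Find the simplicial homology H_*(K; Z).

K has 10 vertices, 30 edges, 20 triangles.
rank ∂_0 = 0, rank ∂_1 = 9 ⇒ b_0 = 10 − 0 − 9 = 1; all invariant factors of ∂_1 are 1 so no torsion. So H_0 ≅ Z.
rank ∂_1 = 9, rank ∂_2 = 20 ⇒ b_1 = 30 − 9 − 20 = 1; ∂_2 has invariant factor(s) [2] giving torsion. So H_1 ≅ Z × Z/2.
rank ∂_2 = 20, rank ∂_3 = 0 ⇒ b_2 = 20 − 20 − 0 = 0. So H_2 ≅ 0.

H_0 = Z,  H_1 = Z × Z/2,  H_2 = 0.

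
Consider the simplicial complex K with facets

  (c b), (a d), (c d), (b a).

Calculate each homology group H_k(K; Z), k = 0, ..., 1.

Take the total order a < b < c < d on the vertex set. Then K (dimension 1) consists of the simplices:

  0-simplices (4): a, b, c, d
  1-simplices (4): ab, ad, bc, cd

giving chain groups C_0 ≅ Z^4, C_1 ≅ Z^4.

∂_1: C_1 → C_0 maps an edge to its endpoints' difference, ∂[p,q] = q − p.
As a 4×4 matrix over Z this has rank 3, with invariant factors (1,1,1).

From H_k ≅ ker(∂_k) / im(∂_{k+1}) we obtain:

  H_0: rank C_0 − rank ∂_1 = 4 − 3 = 1, and the invariant factors of ∂_1 are all 1, so H_0 = Z.
  H_1: rank ker ∂_1 − rank ∂_2 = (4 − 3) − 0 = 1, and there is no ∂_2, so H_1 = Z.

H_0 = Z,  H_1 = Z.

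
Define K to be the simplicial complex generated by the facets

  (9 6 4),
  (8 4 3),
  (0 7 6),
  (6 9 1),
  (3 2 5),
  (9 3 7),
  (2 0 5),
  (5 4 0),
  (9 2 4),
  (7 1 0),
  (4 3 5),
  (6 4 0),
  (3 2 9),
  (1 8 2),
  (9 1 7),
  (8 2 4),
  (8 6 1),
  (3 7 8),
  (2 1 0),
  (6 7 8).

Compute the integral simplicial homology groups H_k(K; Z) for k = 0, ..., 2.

H_0 = Z,  H_1 = Z ⊕ Z/2Z,  H_2 = 0.

Take the total order 0 < 1 < 2 < 3 < 4 < 5 < 6 < 7 < 8 < 9 on the vertex set. Then K (dimension 2) consists of the simplices:

  0-simplices (10): [0], [1], [2], [3], [4], [5], [6], [7], [8], [9]
  1-simplices (30): (30 of them)
  2-simplices (20): (20 of them)

giving chain groups C_0 ≅ Z^10, C_1 ≅ Z^30, C_2 ≅ Z^20.

∂_1: C_1 → C_0 sends each edge [p,q] (with p < q) to q − p.
As a 10×30 matrix over Z this has rank 9, with invariant factors (1,1,1,1,1,1,1,1,1).

The boundary map ∂_2: C_2 → C_1 acts by ∂[p,q,r] = [q,r] − [p,r] + [p,q]. For instance
  ∂[0,2,5] = [2,5] − [0,5] + [0,2],
  ∂[0,6,7] = [6,7] − [0,7] + [0,6].
This gives a 30×20 integer matrix of rank 20; reducing to Smith normal form yields diagonal entries (1,1,1,1,1,1,1,1,1,1,1,1,1,1,1,1,1,1,1,2).

Computing H_k = (kernel of ∂_k) / (image of ∂_{k+1}):

  H_0: rank C_0 − rank ∂_1 = 10 − 9 = 1, and the invariant factors of ∂_1 are all 1, so H_0 ≅ Z.
  H_1: rank ker ∂_1 − rank ∂_2 = (30 − 9) − 20 = 1, and ∂_2 has invariant factor 2 > 1, so H_1 ≅ Z ⊕ Z/2Z.
  H_2: rank ker ∂_2 − rank ∂_3 = (20 − 20) − 0 = 0, and there is no ∂_3, so H_2 ≅ 0.

(K is a triangulation of the Klein bottle.)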